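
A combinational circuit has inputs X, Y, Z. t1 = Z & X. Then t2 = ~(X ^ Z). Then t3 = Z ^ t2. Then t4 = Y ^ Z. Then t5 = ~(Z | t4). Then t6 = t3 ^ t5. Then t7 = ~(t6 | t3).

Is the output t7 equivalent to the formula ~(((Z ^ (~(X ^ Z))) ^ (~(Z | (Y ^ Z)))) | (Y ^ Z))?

t2 = ~(X ^ Z)
t3 = Z ^ t2 = Z ^ (~(X ^ Z))
t4 = Y ^ Z
t5 = ~(Z | t4) = ~(Z | (Y ^ Z))
t6 = t3 ^ t5 = (Z ^ (~(X ^ Z))) ^ (~(Z | (Y ^ Z)))
t7 = ~(t6 | t3) = ~(((Z ^ (~(X ^ Z))) ^ (~(Z | (Y ^ Z)))) | (Z ^ (~(X ^ Z))))
At X=0, Y=0, Z=0: circuit gives 0, formula gives 1.

No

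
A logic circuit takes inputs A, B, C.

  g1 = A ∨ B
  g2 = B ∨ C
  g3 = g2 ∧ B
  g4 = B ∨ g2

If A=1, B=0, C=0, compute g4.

0

g2 = 0 ∨ 0 = 0
g4 = 0 ∨ 0 = 0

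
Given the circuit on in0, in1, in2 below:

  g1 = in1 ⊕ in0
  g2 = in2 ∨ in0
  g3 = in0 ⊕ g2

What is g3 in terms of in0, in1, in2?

in0 ⊕ (in2 ∨ in0)

g2 = in2 ∨ in0
g3 = in0 ⊕ g2 = in0 ⊕ (in2 ∨ in0)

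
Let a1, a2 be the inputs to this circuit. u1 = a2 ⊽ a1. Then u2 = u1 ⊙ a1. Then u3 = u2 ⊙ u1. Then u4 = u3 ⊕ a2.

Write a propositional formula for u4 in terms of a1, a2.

u1 = a2 ⊽ a1
u2 = u1 ⊙ a1 = (a2 ⊽ a1) ⊙ a1
u3 = u2 ⊙ u1 = ((a2 ⊽ a1) ⊙ a1) ⊙ (a2 ⊽ a1)
u4 = u3 ⊕ a2 = (((a2 ⊽ a1) ⊙ a1) ⊙ (a2 ⊽ a1)) ⊕ a2

(((a2 ⊽ a1) ⊙ a1) ⊙ (a2 ⊽ a1)) ⊕ a2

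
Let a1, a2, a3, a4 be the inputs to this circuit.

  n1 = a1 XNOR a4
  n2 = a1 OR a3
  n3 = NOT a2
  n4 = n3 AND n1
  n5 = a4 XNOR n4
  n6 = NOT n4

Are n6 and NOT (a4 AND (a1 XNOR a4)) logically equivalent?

No

n1 = a1 XNOR a4
n3 = NOT a2
n4 = n3 AND n1 = NOT a2 AND (a1 XNOR a4)
n6 = NOT n4 = NOT (NOT a2 AND (a1 XNOR a4))
At a1=0, a2=0, a3=0, a4=0: circuit gives 0, formula gives 1.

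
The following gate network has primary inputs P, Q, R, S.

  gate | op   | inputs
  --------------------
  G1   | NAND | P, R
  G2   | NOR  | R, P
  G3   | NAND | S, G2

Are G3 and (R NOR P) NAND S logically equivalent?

G2 = R NOR P
G3 = S NAND G2 = S NAND (R NOR P)
At P=0, Q=0, R=0, S=1: circuit gives 0, formula gives 0.
At P=0, Q=0, R=0, S=0: circuit gives 1, formula gives 1.
Agrees on all 16 inputs.

Yes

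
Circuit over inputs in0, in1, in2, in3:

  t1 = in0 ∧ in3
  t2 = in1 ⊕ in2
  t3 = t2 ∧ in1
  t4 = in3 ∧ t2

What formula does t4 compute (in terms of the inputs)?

t2 = in1 ⊕ in2
t4 = in3 ∧ t2 = in3 ∧ (in1 ⊕ in2)

in3 ∧ (in1 ⊕ in2)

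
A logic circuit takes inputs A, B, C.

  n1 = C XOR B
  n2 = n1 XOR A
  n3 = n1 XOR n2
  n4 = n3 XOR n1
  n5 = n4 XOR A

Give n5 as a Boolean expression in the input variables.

n1 = C XOR B
n2 = n1 XOR A = (C XOR B) XOR A
n3 = n1 XOR n2 = (C XOR B) XOR ((C XOR B) XOR A)
n4 = n3 XOR n1 = ((C XOR B) XOR ((C XOR B) XOR A)) XOR (C XOR B)
n5 = n4 XOR A = (((C XOR B) XOR ((C XOR B) XOR A)) XOR (C XOR B)) XOR A

(((C XOR B) XOR ((C XOR B) XOR A)) XOR (C XOR B)) XOR A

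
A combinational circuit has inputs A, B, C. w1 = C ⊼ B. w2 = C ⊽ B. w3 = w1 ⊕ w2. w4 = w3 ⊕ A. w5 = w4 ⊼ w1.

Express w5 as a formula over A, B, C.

(((C ⊼ B) ⊕ (C ⊽ B)) ⊕ A) ⊼ (C ⊼ B)

w1 = C ⊼ B
w2 = C ⊽ B
w3 = w1 ⊕ w2 = (C ⊼ B) ⊕ (C ⊽ B)
w4 = w3 ⊕ A = ((C ⊼ B) ⊕ (C ⊽ B)) ⊕ A
w5 = w4 ⊼ w1 = (((C ⊼ B) ⊕ (C ⊽ B)) ⊕ A) ⊼ (C ⊼ B)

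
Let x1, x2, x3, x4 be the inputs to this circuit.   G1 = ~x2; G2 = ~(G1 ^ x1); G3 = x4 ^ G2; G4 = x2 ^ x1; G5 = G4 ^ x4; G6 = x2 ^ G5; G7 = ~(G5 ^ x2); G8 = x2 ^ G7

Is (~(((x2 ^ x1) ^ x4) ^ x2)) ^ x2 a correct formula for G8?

Yes

G4 = x2 ^ x1
G5 = G4 ^ x4 = (x2 ^ x1) ^ x4
G7 = ~(G5 ^ x2) = ~(((x2 ^ x1) ^ x4) ^ x2)
G8 = x2 ^ G7 = x2 ^ (~(((x2 ^ x1) ^ x4) ^ x2))
At x1=0, x2=0, x3=0, x4=1: circuit gives 0, formula gives 0.
At x1=0, x2=0, x3=0, x4=0: circuit gives 1, formula gives 1.
Agrees on all 16 inputs.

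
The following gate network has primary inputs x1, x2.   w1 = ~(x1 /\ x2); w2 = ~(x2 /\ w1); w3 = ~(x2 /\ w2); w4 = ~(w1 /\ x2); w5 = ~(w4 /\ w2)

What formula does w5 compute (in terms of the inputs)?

w1 = ~(x1 /\ x2)
w2 = ~(x2 /\ w1) = ~(x2 /\ (~(x1 /\ x2)))
w4 = ~(w1 /\ x2) = ~((~(x1 /\ x2)) /\ x2)
w5 = ~(w4 /\ w2) = ~((~((~(x1 /\ x2)) /\ x2)) /\ (~(x2 /\ (~(x1 /\ x2)))))

~((~((~(x1 /\ x2)) /\ x2)) /\ (~(x2 /\ (~(x1 /\ x2)))))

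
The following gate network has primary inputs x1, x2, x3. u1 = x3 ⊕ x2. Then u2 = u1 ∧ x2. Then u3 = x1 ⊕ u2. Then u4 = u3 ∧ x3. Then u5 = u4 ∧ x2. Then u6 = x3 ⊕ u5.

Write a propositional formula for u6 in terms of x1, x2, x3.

u1 = x3 ⊕ x2
u2 = u1 ∧ x2 = (x3 ⊕ x2) ∧ x2
u3 = x1 ⊕ u2 = x1 ⊕ ((x3 ⊕ x2) ∧ x2)
u4 = u3 ∧ x3 = (x1 ⊕ ((x3 ⊕ x2) ∧ x2)) ∧ x3
u5 = u4 ∧ x2 = ((x1 ⊕ ((x3 ⊕ x2) ∧ x2)) ∧ x3) ∧ x2
u6 = x3 ⊕ u5 = x3 ⊕ (((x1 ⊕ ((x3 ⊕ x2) ∧ x2)) ∧ x3) ∧ x2)

x3 ⊕ (((x1 ⊕ ((x3 ⊕ x2) ∧ x2)) ∧ x3) ∧ x2)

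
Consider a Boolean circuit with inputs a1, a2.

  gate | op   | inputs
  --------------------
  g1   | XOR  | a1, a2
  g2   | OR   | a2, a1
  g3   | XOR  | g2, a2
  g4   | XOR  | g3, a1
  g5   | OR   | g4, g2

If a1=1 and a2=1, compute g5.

1

g2 = 1 OR 1 = 1
g3 = 1 XOR 1 = 0
g4 = 0 XOR 1 = 1
g5 = 1 OR 1 = 1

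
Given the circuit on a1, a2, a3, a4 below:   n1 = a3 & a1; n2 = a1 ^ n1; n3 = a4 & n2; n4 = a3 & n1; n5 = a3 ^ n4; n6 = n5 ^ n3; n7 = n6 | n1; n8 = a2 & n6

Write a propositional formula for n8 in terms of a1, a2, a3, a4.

a2 & ((a3 ^ (a3 & (a3 & a1))) ^ (a4 & (a1 ^ (a3 & a1))))

n1 = a3 & a1
n2 = a1 ^ n1 = a1 ^ (a3 & a1)
n3 = a4 & n2 = a4 & (a1 ^ (a3 & a1))
n4 = a3 & n1 = a3 & (a3 & a1)
n5 = a3 ^ n4 = a3 ^ (a3 & (a3 & a1))
n6 = n5 ^ n3 = (a3 ^ (a3 & (a3 & a1))) ^ (a4 & (a1 ^ (a3 & a1)))
n8 = a2 & n6 = a2 & ((a3 ^ (a3 & (a3 & a1))) ^ (a4 & (a1 ^ (a3 & a1))))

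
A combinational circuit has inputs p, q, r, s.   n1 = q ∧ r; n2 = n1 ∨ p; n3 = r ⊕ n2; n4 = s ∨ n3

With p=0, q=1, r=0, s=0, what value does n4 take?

0

n1 = 1 ∧ 0 = 0
n2 = 0 ∨ 0 = 0
n3 = 0 ⊕ 0 = 0
n4 = 0 ∨ 0 = 0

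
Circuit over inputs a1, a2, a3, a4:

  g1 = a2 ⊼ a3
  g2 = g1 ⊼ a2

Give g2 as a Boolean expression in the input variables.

(a2 ⊼ a3) ⊼ a2

g1 = a2 ⊼ a3
g2 = g1 ⊼ a2 = (a2 ⊼ a3) ⊼ a2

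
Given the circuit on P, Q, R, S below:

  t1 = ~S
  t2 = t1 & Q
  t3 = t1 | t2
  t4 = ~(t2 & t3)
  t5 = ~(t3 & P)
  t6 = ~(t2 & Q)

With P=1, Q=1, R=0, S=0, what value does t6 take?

0

t1 = ~0 = 1
t2 = 1 & 1 = 1
t6 = ~(1 & 1) = 0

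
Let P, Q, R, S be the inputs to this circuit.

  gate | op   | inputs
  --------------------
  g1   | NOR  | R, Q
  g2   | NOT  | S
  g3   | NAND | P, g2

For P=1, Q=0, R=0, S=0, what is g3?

0

g2 = NOT 0 = 1
g3 = 1 NAND 1 = 0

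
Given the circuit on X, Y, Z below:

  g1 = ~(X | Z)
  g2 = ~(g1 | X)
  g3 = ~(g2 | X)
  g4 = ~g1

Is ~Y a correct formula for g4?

No

g1 = ~(X | Z)
g4 = ~g1 = ~(~(X | Z))
At X=0, Y=0, Z=0: circuit gives 0, formula gives 1.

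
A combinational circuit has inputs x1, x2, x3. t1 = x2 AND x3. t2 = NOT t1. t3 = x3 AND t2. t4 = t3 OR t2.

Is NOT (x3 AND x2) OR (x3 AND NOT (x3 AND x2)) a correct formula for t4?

t1 = x2 AND x3
t2 = NOT t1 = NOT (x2 AND x3)
t3 = x3 AND t2 = x3 AND NOT (x2 AND x3)
t4 = t3 OR t2 = (x3 AND NOT (x2 AND x3)) OR NOT (x2 AND x3)
At x1=0, x2=1, x3=1: circuit gives 0, formula gives 0.
At x1=0, x2=0, x3=0: circuit gives 1, formula gives 1.
Agrees on all 8 inputs.

Yes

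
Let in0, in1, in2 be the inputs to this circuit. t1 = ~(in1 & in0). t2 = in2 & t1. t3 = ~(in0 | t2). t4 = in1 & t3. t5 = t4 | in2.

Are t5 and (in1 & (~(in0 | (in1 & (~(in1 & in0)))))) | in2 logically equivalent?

t1 = ~(in1 & in0)
t2 = in2 & t1 = in2 & (~(in1 & in0))
t3 = ~(in0 | t2) = ~(in0 | (in2 & (~(in1 & in0))))
t4 = in1 & t3 = in1 & (~(in0 | (in2 & (~(in1 & in0)))))
t5 = t4 | in2 = (in1 & (~(in0 | (in2 & (~(in1 & in0)))))) | in2
At in0=0, in1=1, in2=0: circuit gives 1, formula gives 0.

No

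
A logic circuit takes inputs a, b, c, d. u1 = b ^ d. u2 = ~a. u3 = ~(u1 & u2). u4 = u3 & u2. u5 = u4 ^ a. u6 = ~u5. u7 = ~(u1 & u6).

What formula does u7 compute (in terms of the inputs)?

u1 = b ^ d
u2 = ~a
u3 = ~(u1 & u2) = ~((b ^ d) & ~a)
u4 = u3 & u2 = (~((b ^ d) & ~a)) & ~a
u5 = u4 ^ a = ((~((b ^ d) & ~a)) & ~a) ^ a
u6 = ~u5 = ~(((~((b ^ d) & ~a)) & ~a) ^ a)
u7 = ~(u1 & u6) = ~((b ^ d) & ~(((~((b ^ d) & ~a)) & ~a) ^ a))

~((b ^ d) & ~(((~((b ^ d) & ~a)) & ~a) ^ a))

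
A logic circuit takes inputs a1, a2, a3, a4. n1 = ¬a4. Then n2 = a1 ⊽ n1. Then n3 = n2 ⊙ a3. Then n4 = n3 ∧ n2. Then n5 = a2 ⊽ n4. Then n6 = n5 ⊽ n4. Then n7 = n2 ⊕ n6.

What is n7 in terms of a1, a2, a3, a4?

n1 = ¬a4
n2 = a1 ⊽ n1 = a1 ⊽ ¬a4
n3 = n2 ⊙ a3 = (a1 ⊽ ¬a4) ⊙ a3
n4 = n3 ∧ n2 = ((a1 ⊽ ¬a4) ⊙ a3) ∧ (a1 ⊽ ¬a4)
n5 = a2 ⊽ n4 = a2 ⊽ (((a1 ⊽ ¬a4) ⊙ a3) ∧ (a1 ⊽ ¬a4))
n6 = n5 ⊽ n4 = (a2 ⊽ (((a1 ⊽ ¬a4) ⊙ a3) ∧ (a1 ⊽ ¬a4))) ⊽ (((a1 ⊽ ¬a4) ⊙ a3) ∧ (a1 ⊽ ¬a4))
n7 = n2 ⊕ n6 = (a1 ⊽ ¬a4) ⊕ ((a2 ⊽ (((a1 ⊽ ¬a4) ⊙ a3) ∧ (a1 ⊽ ¬a4))) ⊽ (((a1 ⊽ ¬a4) ⊙ a3) ∧ (a1 ⊽ ¬a4)))

(a1 ⊽ ¬a4) ⊕ ((a2 ⊽ (((a1 ⊽ ¬a4) ⊙ a3) ∧ (a1 ⊽ ¬a4))) ⊽ (((a1 ⊽ ¬a4) ⊙ a3) ∧ (a1 ⊽ ¬a4)))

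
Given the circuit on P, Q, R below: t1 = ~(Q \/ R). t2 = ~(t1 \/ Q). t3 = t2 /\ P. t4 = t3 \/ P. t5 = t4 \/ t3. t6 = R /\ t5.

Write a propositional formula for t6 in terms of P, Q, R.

R /\ ((((~((~(Q \/ R)) \/ Q)) /\ P) \/ P) \/ ((~((~(Q \/ R)) \/ Q)) /\ P))

t1 = ~(Q \/ R)
t2 = ~(t1 \/ Q) = ~((~(Q \/ R)) \/ Q)
t3 = t2 /\ P = (~((~(Q \/ R)) \/ Q)) /\ P
t4 = t3 \/ P = ((~((~(Q \/ R)) \/ Q)) /\ P) \/ P
t5 = t4 \/ t3 = (((~((~(Q \/ R)) \/ Q)) /\ P) \/ P) \/ ((~((~(Q \/ R)) \/ Q)) /\ P)
t6 = R /\ t5 = R /\ ((((~((~(Q \/ R)) \/ Q)) /\ P) \/ P) \/ ((~((~(Q \/ R)) \/ Q)) /\ P))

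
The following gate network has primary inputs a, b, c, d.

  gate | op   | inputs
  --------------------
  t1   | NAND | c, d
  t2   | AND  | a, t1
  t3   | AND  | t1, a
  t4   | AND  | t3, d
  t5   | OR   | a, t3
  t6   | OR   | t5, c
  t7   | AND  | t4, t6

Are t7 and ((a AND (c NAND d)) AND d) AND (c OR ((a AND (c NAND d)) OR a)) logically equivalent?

Yes

t1 = c NAND d
t3 = t1 AND a = (c NAND d) AND a
t4 = t3 AND d = ((c NAND d) AND a) AND d
t5 = a OR t3 = a OR ((c NAND d) AND a)
t6 = t5 OR c = (a OR ((c NAND d) AND a)) OR c
t7 = t4 AND t6 = (((c NAND d) AND a) AND d) AND ((a OR ((c NAND d) AND a)) OR c)
At a=0, b=0, c=0, d=0: circuit gives 0, formula gives 0.
At a=1, b=0, c=0, d=1: circuit gives 1, formula gives 1.
Agrees on all 16 inputs.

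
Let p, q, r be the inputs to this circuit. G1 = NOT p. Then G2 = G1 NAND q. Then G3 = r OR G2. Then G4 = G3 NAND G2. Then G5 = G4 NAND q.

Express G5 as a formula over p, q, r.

G1 = NOT p
G2 = G1 NAND q = NOT p NAND q
G3 = r OR G2 = r OR (NOT p NAND q)
G4 = G3 NAND G2 = (r OR (NOT p NAND q)) NAND (NOT p NAND q)
G5 = G4 NAND q = ((r OR (NOT p NAND q)) NAND (NOT p NAND q)) NAND q

((r OR (NOT p NAND q)) NAND (NOT p NAND q)) NAND q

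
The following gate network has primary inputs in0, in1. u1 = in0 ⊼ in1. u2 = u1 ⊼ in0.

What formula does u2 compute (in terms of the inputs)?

u1 = in0 ⊼ in1
u2 = u1 ⊼ in0 = (in0 ⊼ in1) ⊼ in0

(in0 ⊼ in1) ⊼ in0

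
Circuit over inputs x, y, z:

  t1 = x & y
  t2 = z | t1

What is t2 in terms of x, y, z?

z | (x & y)

t1 = x & y
t2 = z | t1 = z | (x & y)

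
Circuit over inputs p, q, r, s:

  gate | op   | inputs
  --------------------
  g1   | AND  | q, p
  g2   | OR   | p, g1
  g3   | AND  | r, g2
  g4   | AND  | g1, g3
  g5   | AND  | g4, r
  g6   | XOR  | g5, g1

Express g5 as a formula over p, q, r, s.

((q AND p) AND (r AND (p OR (q AND p)))) AND r

g1 = q AND p
g2 = p OR g1 = p OR (q AND p)
g3 = r AND g2 = r AND (p OR (q AND p))
g4 = g1 AND g3 = (q AND p) AND (r AND (p OR (q AND p)))
g5 = g4 AND r = ((q AND p) AND (r AND (p OR (q AND p)))) AND r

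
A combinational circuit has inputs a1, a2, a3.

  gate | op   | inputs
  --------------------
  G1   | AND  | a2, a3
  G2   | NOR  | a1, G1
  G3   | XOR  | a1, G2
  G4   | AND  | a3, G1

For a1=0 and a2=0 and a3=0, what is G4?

0

G1 = 0 AND 0 = 0
G4 = 0 AND 0 = 0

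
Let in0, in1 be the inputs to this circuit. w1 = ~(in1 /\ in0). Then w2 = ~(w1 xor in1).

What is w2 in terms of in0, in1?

~((~(in1 /\ in0)) xor in1)

w1 = ~(in1 /\ in0)
w2 = ~(w1 xor in1) = ~((~(in1 /\ in0)) xor in1)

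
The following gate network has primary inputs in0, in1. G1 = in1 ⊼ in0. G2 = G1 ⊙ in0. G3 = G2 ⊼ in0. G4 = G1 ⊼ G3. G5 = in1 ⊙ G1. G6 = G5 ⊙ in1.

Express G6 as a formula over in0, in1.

(in1 ⊙ (in1 ⊼ in0)) ⊙ in1

G1 = in1 ⊼ in0
G5 = in1 ⊙ G1 = in1 ⊙ (in1 ⊼ in0)
G6 = G5 ⊙ in1 = (in1 ⊙ (in1 ⊼ in0)) ⊙ in1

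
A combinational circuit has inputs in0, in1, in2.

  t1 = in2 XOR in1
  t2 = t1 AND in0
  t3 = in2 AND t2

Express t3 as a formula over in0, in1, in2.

t1 = in2 XOR in1
t2 = t1 AND in0 = (in2 XOR in1) AND in0
t3 = in2 AND t2 = in2 AND ((in2 XOR in1) AND in0)

in2 AND ((in2 XOR in1) AND in0)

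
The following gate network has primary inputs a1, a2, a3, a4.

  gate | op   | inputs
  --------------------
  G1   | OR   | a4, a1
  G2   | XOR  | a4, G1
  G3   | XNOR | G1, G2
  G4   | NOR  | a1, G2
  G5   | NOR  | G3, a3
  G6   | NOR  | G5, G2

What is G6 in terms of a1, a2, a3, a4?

(((a4 OR a1) XNOR (a4 XOR (a4 OR a1))) NOR a3) NOR (a4 XOR (a4 OR a1))

G1 = a4 OR a1
G2 = a4 XOR G1 = a4 XOR (a4 OR a1)
G3 = G1 XNOR G2 = (a4 OR a1) XNOR (a4 XOR (a4 OR a1))
G5 = G3 NOR a3 = ((a4 OR a1) XNOR (a4 XOR (a4 OR a1))) NOR a3
G6 = G5 NOR G2 = (((a4 OR a1) XNOR (a4 XOR (a4 OR a1))) NOR a3) NOR (a4 XOR (a4 OR a1))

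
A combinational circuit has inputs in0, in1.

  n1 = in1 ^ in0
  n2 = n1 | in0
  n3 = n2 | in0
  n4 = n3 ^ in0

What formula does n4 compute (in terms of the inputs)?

n1 = in1 ^ in0
n2 = n1 | in0 = (in1 ^ in0) | in0
n3 = n2 | in0 = ((in1 ^ in0) | in0) | in0
n4 = n3 ^ in0 = (((in1 ^ in0) | in0) | in0) ^ in0

(((in1 ^ in0) | in0) | in0) ^ in0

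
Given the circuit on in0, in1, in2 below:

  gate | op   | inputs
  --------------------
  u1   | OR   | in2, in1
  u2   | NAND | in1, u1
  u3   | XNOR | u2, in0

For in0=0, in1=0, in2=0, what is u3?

0

u1 = 0 OR 0 = 0
u2 = 0 NAND 0 = 1
u3 = 1 XNOR 0 = 0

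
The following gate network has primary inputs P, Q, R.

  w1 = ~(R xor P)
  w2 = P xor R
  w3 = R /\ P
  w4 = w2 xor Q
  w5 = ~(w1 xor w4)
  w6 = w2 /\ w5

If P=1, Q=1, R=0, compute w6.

w1 = ~(0 xor 1) = 0
w2 = 1 xor 0 = 1
w4 = 1 xor 1 = 0
w5 = ~(0 xor 0) = 1
w6 = 1 /\ 1 = 1

1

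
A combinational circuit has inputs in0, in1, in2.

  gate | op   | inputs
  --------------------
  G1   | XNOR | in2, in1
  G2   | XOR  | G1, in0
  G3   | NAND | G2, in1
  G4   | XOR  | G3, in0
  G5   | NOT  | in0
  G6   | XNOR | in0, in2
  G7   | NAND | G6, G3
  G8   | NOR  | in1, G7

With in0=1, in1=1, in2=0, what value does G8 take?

0

G1 = 0 XNOR 1 = 0
G2 = 0 XOR 1 = 1
G3 = 1 NAND 1 = 0
G6 = 1 XNOR 0 = 0
G7 = 0 NAND 0 = 1
G8 = 1 NOR 1 = 0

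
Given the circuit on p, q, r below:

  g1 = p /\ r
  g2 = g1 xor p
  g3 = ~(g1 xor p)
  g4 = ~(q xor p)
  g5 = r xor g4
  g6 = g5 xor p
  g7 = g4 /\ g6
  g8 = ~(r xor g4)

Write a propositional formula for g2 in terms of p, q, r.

(p /\ r) xor p

g1 = p /\ r
g2 = g1 xor p = (p /\ r) xor p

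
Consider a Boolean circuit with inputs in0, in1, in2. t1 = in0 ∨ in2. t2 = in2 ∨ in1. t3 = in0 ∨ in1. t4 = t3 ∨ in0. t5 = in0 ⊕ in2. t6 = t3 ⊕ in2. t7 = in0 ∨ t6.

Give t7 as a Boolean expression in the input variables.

in0 ∨ ((in0 ∨ in1) ⊕ in2)

t3 = in0 ∨ in1
t6 = t3 ⊕ in2 = (in0 ∨ in1) ⊕ in2
t7 = in0 ∨ t6 = in0 ∨ ((in0 ∨ in1) ⊕ in2)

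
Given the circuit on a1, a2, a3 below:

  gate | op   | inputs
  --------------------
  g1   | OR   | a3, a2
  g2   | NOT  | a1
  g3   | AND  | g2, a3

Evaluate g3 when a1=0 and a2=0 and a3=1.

g2 = NOT 0 = 1
g3 = 1 AND 1 = 1

1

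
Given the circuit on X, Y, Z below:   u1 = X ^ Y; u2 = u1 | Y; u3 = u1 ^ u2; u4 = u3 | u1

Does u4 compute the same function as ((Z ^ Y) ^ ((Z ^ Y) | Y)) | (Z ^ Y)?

No

u1 = X ^ Y
u2 = u1 | Y = (X ^ Y) | Y
u3 = u1 ^ u2 = (X ^ Y) ^ ((X ^ Y) | Y)
u4 = u3 | u1 = ((X ^ Y) ^ ((X ^ Y) | Y)) | (X ^ Y)
At X=0, Y=0, Z=1: circuit gives 0, formula gives 1.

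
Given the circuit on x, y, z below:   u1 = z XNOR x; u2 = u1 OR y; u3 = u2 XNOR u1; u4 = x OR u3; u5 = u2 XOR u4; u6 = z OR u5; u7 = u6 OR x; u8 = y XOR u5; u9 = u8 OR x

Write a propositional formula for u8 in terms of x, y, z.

y XOR (((z XNOR x) OR y) XOR (x OR (((z XNOR x) OR y) XNOR (z XNOR x))))

u1 = z XNOR x
u2 = u1 OR y = (z XNOR x) OR y
u3 = u2 XNOR u1 = ((z XNOR x) OR y) XNOR (z XNOR x)
u4 = x OR u3 = x OR (((z XNOR x) OR y) XNOR (z XNOR x))
u5 = u2 XOR u4 = ((z XNOR x) OR y) XOR (x OR (((z XNOR x) OR y) XNOR (z XNOR x)))
u8 = y XOR u5 = y XOR (((z XNOR x) OR y) XOR (x OR (((z XNOR x) OR y) XNOR (z XNOR x))))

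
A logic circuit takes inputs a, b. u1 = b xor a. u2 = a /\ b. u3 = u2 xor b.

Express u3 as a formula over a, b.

u2 = a /\ b
u3 = u2 xor b = (a /\ b) xor b

(a /\ b) xor b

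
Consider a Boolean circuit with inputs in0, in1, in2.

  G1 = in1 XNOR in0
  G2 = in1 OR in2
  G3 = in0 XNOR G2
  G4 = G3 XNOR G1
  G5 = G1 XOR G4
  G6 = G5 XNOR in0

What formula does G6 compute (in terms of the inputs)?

((in1 XNOR in0) XOR ((in0 XNOR (in1 OR in2)) XNOR (in1 XNOR in0))) XNOR in0

G1 = in1 XNOR in0
G2 = in1 OR in2
G3 = in0 XNOR G2 = in0 XNOR (in1 OR in2)
G4 = G3 XNOR G1 = (in0 XNOR (in1 OR in2)) XNOR (in1 XNOR in0)
G5 = G1 XOR G4 = (in1 XNOR in0) XOR ((in0 XNOR (in1 OR in2)) XNOR (in1 XNOR in0))
G6 = G5 XNOR in0 = ((in1 XNOR in0) XOR ((in0 XNOR (in1 OR in2)) XNOR (in1 XNOR in0))) XNOR in0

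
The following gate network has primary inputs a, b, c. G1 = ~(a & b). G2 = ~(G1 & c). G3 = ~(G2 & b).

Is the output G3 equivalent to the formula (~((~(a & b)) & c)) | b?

G1 = ~(a & b)
G2 = ~(G1 & c) = ~((~(a & b)) & c)
G3 = ~(G2 & b) = ~((~((~(a & b)) & c)) & b)
At a=0, b=0, c=1: circuit gives 1, formula gives 0.

No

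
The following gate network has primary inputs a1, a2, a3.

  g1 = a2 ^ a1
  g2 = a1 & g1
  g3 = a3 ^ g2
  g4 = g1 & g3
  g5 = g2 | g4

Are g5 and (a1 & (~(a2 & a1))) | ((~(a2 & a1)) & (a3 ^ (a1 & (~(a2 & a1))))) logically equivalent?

g1 = a2 ^ a1
g2 = a1 & g1 = a1 & (a2 ^ a1)
g3 = a3 ^ g2 = a3 ^ (a1 & (a2 ^ a1))
g4 = g1 & g3 = (a2 ^ a1) & (a3 ^ (a1 & (a2 ^ a1)))
g5 = g2 | g4 = (a1 & (a2 ^ a1)) | ((a2 ^ a1) & (a3 ^ (a1 & (a2 ^ a1))))
At a1=0, a2=0, a3=1: circuit gives 0, formula gives 1.

No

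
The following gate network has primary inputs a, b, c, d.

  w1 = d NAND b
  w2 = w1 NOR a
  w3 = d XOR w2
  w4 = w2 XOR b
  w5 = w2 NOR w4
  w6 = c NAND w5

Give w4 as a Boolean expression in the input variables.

w1 = d NAND b
w2 = w1 NOR a = (d NAND b) NOR a
w4 = w2 XOR b = ((d NAND b) NOR a) XOR b

((d NAND b) NOR a) XOR b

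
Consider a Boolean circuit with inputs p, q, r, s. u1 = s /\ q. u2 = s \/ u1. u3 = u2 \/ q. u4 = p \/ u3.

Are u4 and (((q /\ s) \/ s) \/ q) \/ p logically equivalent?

Yes

u1 = s /\ q
u2 = s \/ u1 = s \/ (s /\ q)
u3 = u2 \/ q = (s \/ (s /\ q)) \/ q
u4 = p \/ u3 = p \/ ((s \/ (s /\ q)) \/ q)
At p=0, q=0, r=0, s=0: circuit gives 0, formula gives 0.
At p=0, q=0, r=0, s=1: circuit gives 1, formula gives 1.
Agrees on all 16 inputs.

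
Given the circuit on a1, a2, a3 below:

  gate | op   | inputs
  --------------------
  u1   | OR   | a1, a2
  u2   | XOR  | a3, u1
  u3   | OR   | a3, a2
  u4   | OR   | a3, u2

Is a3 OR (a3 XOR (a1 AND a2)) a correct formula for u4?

No

u1 = a1 OR a2
u2 = a3 XOR u1 = a3 XOR (a1 OR a2)
u4 = a3 OR u2 = a3 OR (a3 XOR (a1 OR a2))
At a1=0, a2=1, a3=0: circuit gives 1, formula gives 0.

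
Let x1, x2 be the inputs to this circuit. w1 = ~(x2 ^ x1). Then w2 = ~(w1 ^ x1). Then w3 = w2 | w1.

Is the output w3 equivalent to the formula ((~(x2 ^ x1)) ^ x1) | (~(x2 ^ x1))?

w1 = ~(x2 ^ x1)
w2 = ~(w1 ^ x1) = ~((~(x2 ^ x1)) ^ x1)
w3 = w2 | w1 = (~((~(x2 ^ x1)) ^ x1)) | (~(x2 ^ x1))
At x1=0, x2=1: circuit gives 1, formula gives 0.

No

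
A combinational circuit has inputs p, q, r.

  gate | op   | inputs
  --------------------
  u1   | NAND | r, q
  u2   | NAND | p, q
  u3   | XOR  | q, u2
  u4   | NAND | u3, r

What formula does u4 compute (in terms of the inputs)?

(q XOR (p NAND q)) NAND r

u2 = p NAND q
u3 = q XOR u2 = q XOR (p NAND q)
u4 = u3 NAND r = (q XOR (p NAND q)) NAND r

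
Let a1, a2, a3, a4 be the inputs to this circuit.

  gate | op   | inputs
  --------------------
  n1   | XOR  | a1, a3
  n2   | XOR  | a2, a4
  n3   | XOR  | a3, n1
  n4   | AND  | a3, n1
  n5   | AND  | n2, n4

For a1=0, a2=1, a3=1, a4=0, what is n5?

n1 = 0 XOR 1 = 1
n2 = 1 XOR 0 = 1
n4 = 1 AND 1 = 1
n5 = 1 AND 1 = 1

1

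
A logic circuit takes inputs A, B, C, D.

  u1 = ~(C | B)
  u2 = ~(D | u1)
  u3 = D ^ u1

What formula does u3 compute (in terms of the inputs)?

D ^ (~(C | B))

u1 = ~(C | B)
u3 = D ^ u1 = D ^ (~(C | B))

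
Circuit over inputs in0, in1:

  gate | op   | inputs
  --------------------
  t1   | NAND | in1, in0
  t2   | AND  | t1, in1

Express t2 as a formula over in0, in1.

t1 = in1 NAND in0
t2 = t1 AND in1 = (in1 NAND in0) AND in1

(in1 NAND in0) AND in1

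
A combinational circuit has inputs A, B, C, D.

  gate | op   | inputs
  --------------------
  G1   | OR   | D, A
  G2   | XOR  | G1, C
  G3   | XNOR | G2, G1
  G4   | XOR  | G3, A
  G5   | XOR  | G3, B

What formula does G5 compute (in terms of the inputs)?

(((D OR A) XOR C) XNOR (D OR A)) XOR B

G1 = D OR A
G2 = G1 XOR C = (D OR A) XOR C
G3 = G2 XNOR G1 = ((D OR A) XOR C) XNOR (D OR A)
G5 = G3 XOR B = (((D OR A) XOR C) XNOR (D OR A)) XOR B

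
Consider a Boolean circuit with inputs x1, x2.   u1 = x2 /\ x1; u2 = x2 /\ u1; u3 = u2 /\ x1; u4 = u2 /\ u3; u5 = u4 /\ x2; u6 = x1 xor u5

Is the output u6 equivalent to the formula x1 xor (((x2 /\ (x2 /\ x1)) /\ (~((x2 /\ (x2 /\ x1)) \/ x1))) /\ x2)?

u1 = x2 /\ x1
u2 = x2 /\ u1 = x2 /\ (x2 /\ x1)
u3 = u2 /\ x1 = (x2 /\ (x2 /\ x1)) /\ x1
u4 = u2 /\ u3 = (x2 /\ (x2 /\ x1)) /\ ((x2 /\ (x2 /\ x1)) /\ x1)
u5 = u4 /\ x2 = ((x2 /\ (x2 /\ x1)) /\ ((x2 /\ (x2 /\ x1)) /\ x1)) /\ x2
u6 = x1 xor u5 = x1 xor (((x2 /\ (x2 /\ x1)) /\ ((x2 /\ (x2 /\ x1)) /\ x1)) /\ x2)
At x1=1, x2=1: circuit gives 0, formula gives 1.

No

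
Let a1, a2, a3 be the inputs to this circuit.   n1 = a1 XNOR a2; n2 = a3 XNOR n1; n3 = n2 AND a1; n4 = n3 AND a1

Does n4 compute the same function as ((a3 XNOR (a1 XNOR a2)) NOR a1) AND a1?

No

n1 = a1 XNOR a2
n2 = a3 XNOR n1 = a3 XNOR (a1 XNOR a2)
n3 = n2 AND a1 = (a3 XNOR (a1 XNOR a2)) AND a1
n4 = n3 AND a1 = ((a3 XNOR (a1 XNOR a2)) AND a1) AND a1
At a1=1, a2=0, a3=0: circuit gives 1, formula gives 0.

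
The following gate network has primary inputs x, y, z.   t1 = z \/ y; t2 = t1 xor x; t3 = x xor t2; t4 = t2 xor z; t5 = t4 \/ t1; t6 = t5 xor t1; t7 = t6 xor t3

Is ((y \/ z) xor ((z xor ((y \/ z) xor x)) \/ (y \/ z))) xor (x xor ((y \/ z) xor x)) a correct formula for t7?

Yes

t1 = z \/ y
t2 = t1 xor x = (z \/ y) xor x
t3 = x xor t2 = x xor ((z \/ y) xor x)
t4 = t2 xor z = ((z \/ y) xor x) xor z
t5 = t4 \/ t1 = (((z \/ y) xor x) xor z) \/ (z \/ y)
t6 = t5 xor t1 = ((((z \/ y) xor x) xor z) \/ (z \/ y)) xor (z \/ y)
t7 = t6 xor t3 = (((((z \/ y) xor x) xor z) \/ (z \/ y)) xor (z \/ y)) xor (x xor ((z \/ y) xor x))
At x=0, y=0, z=0: circuit gives 0, formula gives 0.
At x=0, y=0, z=1: circuit gives 1, formula gives 1.
Agrees on all 8 inputs.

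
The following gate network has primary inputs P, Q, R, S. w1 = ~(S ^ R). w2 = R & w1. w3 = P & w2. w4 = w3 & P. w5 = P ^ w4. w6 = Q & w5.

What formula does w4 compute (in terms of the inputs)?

w1 = ~(S ^ R)
w2 = R & w1 = R & (~(S ^ R))
w3 = P & w2 = P & (R & (~(S ^ R)))
w4 = w3 & P = (P & (R & (~(S ^ R)))) & P

(P & (R & (~(S ^ R)))) & P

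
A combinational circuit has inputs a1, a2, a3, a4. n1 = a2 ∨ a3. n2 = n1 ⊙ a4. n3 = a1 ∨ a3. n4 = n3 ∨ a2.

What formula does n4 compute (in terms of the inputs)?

(a1 ∨ a3) ∨ a2

n3 = a1 ∨ a3
n4 = n3 ∨ a2 = (a1 ∨ a3) ∨ a2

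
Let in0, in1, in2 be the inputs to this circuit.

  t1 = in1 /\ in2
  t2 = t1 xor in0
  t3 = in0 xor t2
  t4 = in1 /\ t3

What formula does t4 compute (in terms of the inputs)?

in1 /\ (in0 xor ((in1 /\ in2) xor in0))

t1 = in1 /\ in2
t2 = t1 xor in0 = (in1 /\ in2) xor in0
t3 = in0 xor t2 = in0 xor ((in1 /\ in2) xor in0)
t4 = in1 /\ t3 = in1 /\ (in0 xor ((in1 /\ in2) xor in0))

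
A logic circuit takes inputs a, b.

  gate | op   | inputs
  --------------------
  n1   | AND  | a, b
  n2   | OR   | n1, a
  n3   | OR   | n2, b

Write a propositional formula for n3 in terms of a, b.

n1 = a AND b
n2 = n1 OR a = (a AND b) OR a
n3 = n2 OR b = ((a AND b) OR a) OR b

((a AND b) OR a) OR b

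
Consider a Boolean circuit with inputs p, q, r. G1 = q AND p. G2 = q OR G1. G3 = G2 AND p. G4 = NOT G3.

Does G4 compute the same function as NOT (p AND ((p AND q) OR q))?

G1 = q AND p
G2 = q OR G1 = q OR (q AND p)
G3 = G2 AND p = (q OR (q AND p)) AND p
G4 = NOT G3 = NOT ((q OR (q AND p)) AND p)
At p=1, q=1, r=0: circuit gives 0, formula gives 0.
At p=0, q=0, r=0: circuit gives 1, formula gives 1.
Agrees on all 8 inputs.

Yes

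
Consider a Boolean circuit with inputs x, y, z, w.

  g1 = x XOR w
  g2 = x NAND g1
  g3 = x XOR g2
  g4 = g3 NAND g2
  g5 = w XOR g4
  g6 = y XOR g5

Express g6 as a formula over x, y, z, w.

y XOR (w XOR ((x XOR (x NAND (x XOR w))) NAND (x NAND (x XOR w))))

g1 = x XOR w
g2 = x NAND g1 = x NAND (x XOR w)
g3 = x XOR g2 = x XOR (x NAND (x XOR w))
g4 = g3 NAND g2 = (x XOR (x NAND (x XOR w))) NAND (x NAND (x XOR w))
g5 = w XOR g4 = w XOR ((x XOR (x NAND (x XOR w))) NAND (x NAND (x XOR w)))
g6 = y XOR g5 = y XOR (w XOR ((x XOR (x NAND (x XOR w))) NAND (x NAND (x XOR w))))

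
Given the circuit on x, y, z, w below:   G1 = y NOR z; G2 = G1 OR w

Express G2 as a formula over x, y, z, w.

(y NOR z) OR w

G1 = y NOR z
G2 = G1 OR w = (y NOR z) OR w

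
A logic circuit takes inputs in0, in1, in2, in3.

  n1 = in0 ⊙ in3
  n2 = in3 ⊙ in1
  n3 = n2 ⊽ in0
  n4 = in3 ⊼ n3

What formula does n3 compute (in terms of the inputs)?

(in3 ⊙ in1) ⊽ in0

n2 = in3 ⊙ in1
n3 = n2 ⊽ in0 = (in3 ⊙ in1) ⊽ in0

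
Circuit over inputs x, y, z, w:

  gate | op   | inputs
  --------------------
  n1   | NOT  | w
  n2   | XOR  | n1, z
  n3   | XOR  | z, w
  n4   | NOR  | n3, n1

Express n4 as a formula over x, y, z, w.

n1 = NOT w
n3 = z XOR w
n4 = n3 NOR n1 = (z XOR w) NOR NOT w

(z XOR w) NOR NOT w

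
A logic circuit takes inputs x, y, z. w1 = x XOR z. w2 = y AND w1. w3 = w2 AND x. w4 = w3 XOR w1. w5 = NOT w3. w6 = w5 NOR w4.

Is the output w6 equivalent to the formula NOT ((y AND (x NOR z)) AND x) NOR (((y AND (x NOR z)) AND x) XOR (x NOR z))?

No

w1 = x XOR z
w2 = y AND w1 = y AND (x XOR z)
w3 = w2 AND x = (y AND (x XOR z)) AND x
w4 = w3 XOR w1 = ((y AND (x XOR z)) AND x) XOR (x XOR z)
w5 = NOT w3 = NOT ((y AND (x XOR z)) AND x)
w6 = w5 NOR w4 = NOT ((y AND (x XOR z)) AND x) NOR (((y AND (x XOR z)) AND x) XOR (x XOR z))
At x=1, y=1, z=0: circuit gives 1, formula gives 0.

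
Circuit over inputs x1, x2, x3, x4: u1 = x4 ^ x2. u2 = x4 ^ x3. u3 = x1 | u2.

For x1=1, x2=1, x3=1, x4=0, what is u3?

1

u2 = 0 ^ 1 = 1
u3 = 1 | 1 = 1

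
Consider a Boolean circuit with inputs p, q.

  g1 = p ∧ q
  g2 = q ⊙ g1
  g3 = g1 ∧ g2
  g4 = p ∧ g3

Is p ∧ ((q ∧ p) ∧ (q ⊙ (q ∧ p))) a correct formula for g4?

Yes

g1 = p ∧ q
g2 = q ⊙ g1 = q ⊙ (p ∧ q)
g3 = g1 ∧ g2 = (p ∧ q) ∧ (q ⊙ (p ∧ q))
g4 = p ∧ g3 = p ∧ ((p ∧ q) ∧ (q ⊙ (p ∧ q)))
At p=0, q=0: circuit gives 0, formula gives 0.
At p=1, q=1: circuit gives 1, formula gives 1.
Agrees on all 4 inputs.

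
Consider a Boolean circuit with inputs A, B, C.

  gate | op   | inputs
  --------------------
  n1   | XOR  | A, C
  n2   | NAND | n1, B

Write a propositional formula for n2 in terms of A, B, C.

(A XOR C) NAND B

n1 = A XOR C
n2 = n1 NAND B = (A XOR C) NAND B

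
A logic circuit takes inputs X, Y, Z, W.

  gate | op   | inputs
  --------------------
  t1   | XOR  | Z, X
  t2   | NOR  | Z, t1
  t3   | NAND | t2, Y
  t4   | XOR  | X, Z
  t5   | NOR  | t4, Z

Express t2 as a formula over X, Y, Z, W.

Z NOR (Z XOR X)

t1 = Z XOR X
t2 = Z NOR t1 = Z NOR (Z XOR X)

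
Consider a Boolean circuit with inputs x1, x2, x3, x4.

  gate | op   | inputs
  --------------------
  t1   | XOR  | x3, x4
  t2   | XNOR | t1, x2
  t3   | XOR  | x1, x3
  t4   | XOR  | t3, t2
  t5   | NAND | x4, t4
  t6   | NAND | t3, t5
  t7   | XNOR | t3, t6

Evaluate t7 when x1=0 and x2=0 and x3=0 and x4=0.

0

t1 = 0 XOR 0 = 0
t2 = 0 XNOR 0 = 1
t3 = 0 XOR 0 = 0
t4 = 0 XOR 1 = 1
t5 = 0 NAND 1 = 1
t6 = 0 NAND 1 = 1
t7 = 0 XNOR 1 = 0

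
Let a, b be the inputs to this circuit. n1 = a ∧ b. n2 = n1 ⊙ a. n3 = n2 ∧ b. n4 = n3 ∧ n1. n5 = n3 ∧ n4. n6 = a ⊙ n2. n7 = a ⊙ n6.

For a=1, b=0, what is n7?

0

n1 = 1 ∧ 0 = 0
n2 = 0 ⊙ 1 = 0
n6 = 1 ⊙ 0 = 0
n7 = 1 ⊙ 0 = 0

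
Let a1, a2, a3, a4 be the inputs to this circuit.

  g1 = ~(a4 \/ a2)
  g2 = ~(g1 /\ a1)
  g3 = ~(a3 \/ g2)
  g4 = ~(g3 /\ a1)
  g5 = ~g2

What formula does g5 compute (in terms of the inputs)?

g1 = ~(a4 \/ a2)
g2 = ~(g1 /\ a1) = ~((~(a4 \/ a2)) /\ a1)
g5 = ~g2 = ~(~((~(a4 \/ a2)) /\ a1))

~(~((~(a4 \/ a2)) /\ a1))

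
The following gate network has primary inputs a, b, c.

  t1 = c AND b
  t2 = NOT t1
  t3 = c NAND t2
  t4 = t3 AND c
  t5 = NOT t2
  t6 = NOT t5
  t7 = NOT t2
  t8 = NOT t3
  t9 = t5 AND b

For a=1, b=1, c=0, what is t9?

t1 = 0 AND 1 = 0
t2 = NOT 0 = 1
t5 = NOT 1 = 0
t9 = 0 AND 1 = 0

0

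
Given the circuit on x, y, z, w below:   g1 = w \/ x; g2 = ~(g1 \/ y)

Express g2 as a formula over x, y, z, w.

g1 = w \/ x
g2 = ~(g1 \/ y) = ~((w \/ x) \/ y)

~((w \/ x) \/ y)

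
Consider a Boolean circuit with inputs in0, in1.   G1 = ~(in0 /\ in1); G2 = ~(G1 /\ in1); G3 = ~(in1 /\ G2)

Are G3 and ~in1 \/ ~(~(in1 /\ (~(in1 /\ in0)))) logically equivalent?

Yes

G1 = ~(in0 /\ in1)
G2 = ~(G1 /\ in1) = ~((~(in0 /\ in1)) /\ in1)
G3 = ~(in1 /\ G2) = ~(in1 /\ (~((~(in0 /\ in1)) /\ in1)))
At in0=1, in1=1: circuit gives 0, formula gives 0.
At in0=0, in1=0: circuit gives 1, formula gives 1.
Agrees on all 4 inputs.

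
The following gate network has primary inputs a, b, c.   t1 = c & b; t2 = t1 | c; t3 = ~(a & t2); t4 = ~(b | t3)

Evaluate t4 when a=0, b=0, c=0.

0

t1 = 0 & 0 = 0
t2 = 0 | 0 = 0
t3 = ~(0 & 0) = 1
t4 = ~(0 | 1) = 0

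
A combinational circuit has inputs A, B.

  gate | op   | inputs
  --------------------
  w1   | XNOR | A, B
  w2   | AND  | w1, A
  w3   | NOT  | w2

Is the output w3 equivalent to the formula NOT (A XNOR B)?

No

w1 = A XNOR B
w2 = w1 AND A = (A XNOR B) AND A
w3 = NOT w2 = NOT ((A XNOR B) AND A)
At A=0, B=0: circuit gives 1, formula gives 0.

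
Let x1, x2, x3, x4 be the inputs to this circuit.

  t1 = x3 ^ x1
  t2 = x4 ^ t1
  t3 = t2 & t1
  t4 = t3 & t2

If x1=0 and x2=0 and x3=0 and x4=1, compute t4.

0

t1 = 0 ^ 0 = 0
t2 = 1 ^ 0 = 1
t3 = 1 & 0 = 0
t4 = 0 & 1 = 0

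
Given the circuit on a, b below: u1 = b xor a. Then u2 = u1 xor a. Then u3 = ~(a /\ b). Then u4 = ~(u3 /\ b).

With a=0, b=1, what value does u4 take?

0

u3 = ~(0 /\ 1) = 1
u4 = ~(1 /\ 1) = 0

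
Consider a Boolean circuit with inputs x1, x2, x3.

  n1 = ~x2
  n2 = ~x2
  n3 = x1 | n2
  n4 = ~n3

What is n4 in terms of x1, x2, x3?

~(x1 | ~x2)

n2 = ~x2
n3 = x1 | n2 = x1 | ~x2
n4 = ~n3 = ~(x1 | ~x2)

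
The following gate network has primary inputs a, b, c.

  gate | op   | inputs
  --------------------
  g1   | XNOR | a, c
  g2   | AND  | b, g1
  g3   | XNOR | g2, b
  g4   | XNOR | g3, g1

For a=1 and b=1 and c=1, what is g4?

g1 = 1 XNOR 1 = 1
g2 = 1 AND 1 = 1
g3 = 1 XNOR 1 = 1
g4 = 1 XNOR 1 = 1

1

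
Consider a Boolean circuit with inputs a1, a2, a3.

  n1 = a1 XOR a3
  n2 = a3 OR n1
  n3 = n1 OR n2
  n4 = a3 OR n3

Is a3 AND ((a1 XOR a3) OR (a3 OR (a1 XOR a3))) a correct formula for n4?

No

n1 = a1 XOR a3
n2 = a3 OR n1 = a3 OR (a1 XOR a3)
n3 = n1 OR n2 = (a1 XOR a3) OR (a3 OR (a1 XOR a3))
n4 = a3 OR n3 = a3 OR ((a1 XOR a3) OR (a3 OR (a1 XOR a3)))
At a1=1, a2=0, a3=0: circuit gives 1, formula gives 0.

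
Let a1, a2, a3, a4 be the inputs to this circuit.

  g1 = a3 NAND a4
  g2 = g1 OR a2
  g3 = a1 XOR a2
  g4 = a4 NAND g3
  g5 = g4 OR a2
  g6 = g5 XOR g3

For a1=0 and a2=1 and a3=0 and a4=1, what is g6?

0

g3 = 0 XOR 1 = 1
g4 = 1 NAND 1 = 0
g5 = 0 OR 1 = 1
g6 = 1 XOR 1 = 0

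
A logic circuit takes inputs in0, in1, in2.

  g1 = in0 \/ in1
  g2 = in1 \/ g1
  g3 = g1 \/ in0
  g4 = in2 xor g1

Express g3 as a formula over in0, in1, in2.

(in0 \/ in1) \/ in0

g1 = in0 \/ in1
g3 = g1 \/ in0 = (in0 \/ in1) \/ in0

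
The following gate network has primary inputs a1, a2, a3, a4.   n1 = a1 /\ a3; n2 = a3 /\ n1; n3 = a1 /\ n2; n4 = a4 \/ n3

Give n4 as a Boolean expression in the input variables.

n1 = a1 /\ a3
n2 = a3 /\ n1 = a3 /\ (a1 /\ a3)
n3 = a1 /\ n2 = a1 /\ (a3 /\ (a1 /\ a3))
n4 = a4 \/ n3 = a4 \/ (a1 /\ (a3 /\ (a1 /\ a3)))

a4 \/ (a1 /\ (a3 /\ (a1 /\ a3)))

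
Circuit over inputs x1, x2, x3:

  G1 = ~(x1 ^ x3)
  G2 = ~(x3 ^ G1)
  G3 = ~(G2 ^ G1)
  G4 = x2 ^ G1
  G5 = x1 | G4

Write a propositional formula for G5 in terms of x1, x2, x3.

G1 = ~(x1 ^ x3)
G4 = x2 ^ G1 = x2 ^ (~(x1 ^ x3))
G5 = x1 | G4 = x1 | (x2 ^ (~(x1 ^ x3)))

x1 | (x2 ^ (~(x1 ^ x3)))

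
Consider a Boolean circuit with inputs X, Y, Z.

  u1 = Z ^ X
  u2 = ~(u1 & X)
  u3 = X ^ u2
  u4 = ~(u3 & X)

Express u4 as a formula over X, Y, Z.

u1 = Z ^ X
u2 = ~(u1 & X) = ~((Z ^ X) & X)
u3 = X ^ u2 = X ^ (~((Z ^ X) & X))
u4 = ~(u3 & X) = ~((X ^ (~((Z ^ X) & X))) & X)

~((X ^ (~((Z ^ X) & X))) & X)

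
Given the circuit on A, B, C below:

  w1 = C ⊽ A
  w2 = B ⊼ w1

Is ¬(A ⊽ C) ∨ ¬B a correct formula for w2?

Yes

w1 = C ⊽ A
w2 = B ⊼ w1 = B ⊼ (C ⊽ A)
At A=0, B=1, C=0: circuit gives 0, formula gives 0.
At A=0, B=0, C=0: circuit gives 1, formula gives 1.
Agrees on all 8 inputs.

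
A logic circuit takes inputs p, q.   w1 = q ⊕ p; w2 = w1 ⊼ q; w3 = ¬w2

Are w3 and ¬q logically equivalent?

No

w1 = q ⊕ p
w2 = w1 ⊼ q = (q ⊕ p) ⊼ q
w3 = ¬w2 = ¬((q ⊕ p) ⊼ q)
At p=0, q=0: circuit gives 0, formula gives 1.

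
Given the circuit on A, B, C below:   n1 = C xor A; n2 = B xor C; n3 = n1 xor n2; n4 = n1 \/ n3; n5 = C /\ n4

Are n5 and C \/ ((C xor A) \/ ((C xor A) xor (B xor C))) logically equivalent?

n1 = C xor A
n2 = B xor C
n3 = n1 xor n2 = (C xor A) xor (B xor C)
n4 = n1 \/ n3 = (C xor A) \/ ((C xor A) xor (B xor C))
n5 = C /\ n4 = C /\ ((C xor A) \/ ((C xor A) xor (B xor C)))
At A=0, B=1, C=0: circuit gives 0, formula gives 1.

No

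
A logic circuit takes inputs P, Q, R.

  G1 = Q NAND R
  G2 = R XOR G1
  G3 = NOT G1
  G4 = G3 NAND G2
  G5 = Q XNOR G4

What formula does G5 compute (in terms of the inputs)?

G1 = Q NAND R
G2 = R XOR G1 = R XOR (Q NAND R)
G3 = NOT G1 = NOT (Q NAND R)
G4 = G3 NAND G2 = NOT (Q NAND R) NAND (R XOR (Q NAND R))
G5 = Q XNOR G4 = Q XNOR (NOT (Q NAND R) NAND (R XOR (Q NAND R)))

Q XNOR (NOT (Q NAND R) NAND (R XOR (Q NAND R)))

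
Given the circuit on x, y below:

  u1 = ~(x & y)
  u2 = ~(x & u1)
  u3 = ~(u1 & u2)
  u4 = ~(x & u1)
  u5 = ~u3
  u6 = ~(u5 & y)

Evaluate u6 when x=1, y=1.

u1 = ~(1 & 1) = 0
u2 = ~(1 & 0) = 1
u3 = ~(0 & 1) = 1
u5 = ~1 = 0
u6 = ~(0 & 1) = 1

1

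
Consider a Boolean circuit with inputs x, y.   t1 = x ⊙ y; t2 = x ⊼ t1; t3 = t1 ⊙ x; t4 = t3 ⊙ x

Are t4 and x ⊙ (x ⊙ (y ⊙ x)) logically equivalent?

Yes

t1 = x ⊙ y
t3 = t1 ⊙ x = (x ⊙ y) ⊙ x
t4 = t3 ⊙ x = ((x ⊙ y) ⊙ x) ⊙ x
At x=0, y=1: circuit gives 0, formula gives 0.
At x=0, y=0: circuit gives 1, formula gives 1.
Agrees on all 4 inputs.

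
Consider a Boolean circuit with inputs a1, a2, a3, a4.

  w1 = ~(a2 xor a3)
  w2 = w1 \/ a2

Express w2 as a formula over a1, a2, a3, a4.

(~(a2 xor a3)) \/ a2

w1 = ~(a2 xor a3)
w2 = w1 \/ a2 = (~(a2 xor a3)) \/ a2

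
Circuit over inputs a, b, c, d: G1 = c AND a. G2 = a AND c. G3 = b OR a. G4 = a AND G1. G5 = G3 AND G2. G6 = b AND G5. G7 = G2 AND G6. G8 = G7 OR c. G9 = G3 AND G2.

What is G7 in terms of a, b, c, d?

G2 = a AND c
G3 = b OR a
G5 = G3 AND G2 = (b OR a) AND (a AND c)
G6 = b AND G5 = b AND ((b OR a) AND (a AND c))
G7 = G2 AND G6 = (a AND c) AND (b AND ((b OR a) AND (a AND c)))

(a AND c) AND (b AND ((b OR a) AND (a AND c)))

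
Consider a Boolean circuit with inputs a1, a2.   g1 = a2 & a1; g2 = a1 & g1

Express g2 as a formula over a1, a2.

a1 & (a2 & a1)

g1 = a2 & a1
g2 = a1 & g1 = a1 & (a2 & a1)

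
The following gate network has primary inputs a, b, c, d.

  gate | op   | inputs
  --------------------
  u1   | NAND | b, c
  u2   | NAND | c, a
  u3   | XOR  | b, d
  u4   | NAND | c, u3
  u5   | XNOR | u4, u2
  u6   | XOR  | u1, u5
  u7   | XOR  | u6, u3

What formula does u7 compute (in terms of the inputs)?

u1 = b NAND c
u2 = c NAND a
u3 = b XOR d
u4 = c NAND u3 = c NAND (b XOR d)
u5 = u4 XNOR u2 = (c NAND (b XOR d)) XNOR (c NAND a)
u6 = u1 XOR u5 = (b NAND c) XOR ((c NAND (b XOR d)) XNOR (c NAND a))
u7 = u6 XOR u3 = ((b NAND c) XOR ((c NAND (b XOR d)) XNOR (c NAND a))) XOR (b XOR d)

((b NAND c) XOR ((c NAND (b XOR d)) XNOR (c NAND a))) XOR (b XOR d)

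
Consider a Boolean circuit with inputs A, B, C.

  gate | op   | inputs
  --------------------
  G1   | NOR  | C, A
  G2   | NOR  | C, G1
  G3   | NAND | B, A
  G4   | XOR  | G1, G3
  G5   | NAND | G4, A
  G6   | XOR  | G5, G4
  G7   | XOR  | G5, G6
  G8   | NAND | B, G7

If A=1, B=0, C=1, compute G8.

G1 = 1 NOR 1 = 0
G3 = 0 NAND 1 = 1
G4 = 0 XOR 1 = 1
G5 = 1 NAND 1 = 0
G6 = 0 XOR 1 = 1
G7 = 0 XOR 1 = 1
G8 = 0 NAND 1 = 1

1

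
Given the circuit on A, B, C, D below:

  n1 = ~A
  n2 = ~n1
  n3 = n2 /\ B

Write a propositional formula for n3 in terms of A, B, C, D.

n1 = ~A
n2 = ~n1 = ~~A
n3 = n2 /\ B = ~~A /\ B

~~A /\ B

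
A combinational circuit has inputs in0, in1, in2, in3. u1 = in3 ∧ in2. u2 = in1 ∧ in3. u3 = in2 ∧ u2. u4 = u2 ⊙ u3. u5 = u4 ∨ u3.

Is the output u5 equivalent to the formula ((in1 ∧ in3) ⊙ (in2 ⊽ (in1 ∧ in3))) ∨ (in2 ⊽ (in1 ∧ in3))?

No

u2 = in1 ∧ in3
u3 = in2 ∧ u2 = in2 ∧ (in1 ∧ in3)
u4 = u2 ⊙ u3 = (in1 ∧ in3) ⊙ (in2 ∧ (in1 ∧ in3))
u5 = u4 ∨ u3 = ((in1 ∧ in3) ⊙ (in2 ∧ (in1 ∧ in3))) ∨ (in2 ∧ (in1 ∧ in3))
At in0=0, in1=1, in2=1, in3=1: circuit gives 1, formula gives 0.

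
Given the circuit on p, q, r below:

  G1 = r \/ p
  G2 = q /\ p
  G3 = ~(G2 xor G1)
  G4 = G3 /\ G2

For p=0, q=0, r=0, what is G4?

G1 = 0 \/ 0 = 0
G2 = 0 /\ 0 = 0
G3 = ~(0 xor 0) = 1
G4 = 1 /\ 0 = 0

0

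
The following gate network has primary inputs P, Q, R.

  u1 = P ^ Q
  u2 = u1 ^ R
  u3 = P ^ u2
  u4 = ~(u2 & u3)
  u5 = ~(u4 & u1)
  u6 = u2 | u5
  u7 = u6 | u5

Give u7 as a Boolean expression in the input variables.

u1 = P ^ Q
u2 = u1 ^ R = (P ^ Q) ^ R
u3 = P ^ u2 = P ^ ((P ^ Q) ^ R)
u4 = ~(u2 & u3) = ~(((P ^ Q) ^ R) & (P ^ ((P ^ Q) ^ R)))
u5 = ~(u4 & u1) = ~((~(((P ^ Q) ^ R) & (P ^ ((P ^ Q) ^ R)))) & (P ^ Q))
u6 = u2 | u5 = ((P ^ Q) ^ R) | (~((~(((P ^ Q) ^ R) & (P ^ ((P ^ Q) ^ R)))) & (P ^ Q)))
u7 = u6 | u5 = (((P ^ Q) ^ R) | (~((~(((P ^ Q) ^ R) & (P ^ ((P ^ Q) ^ R)))) & (P ^ Q)))) | (~((~(((P ^ Q) ^ R) & (P ^ ((P ^ Q) ^ R)))) & (P ^ Q)))

(((P ^ Q) ^ R) | (~((~(((P ^ Q) ^ R) & (P ^ ((P ^ Q) ^ R)))) & (P ^ Q)))) | (~((~(((P ^ Q) ^ R) & (P ^ ((P ^ Q) ^ R)))) & (P ^ Q)))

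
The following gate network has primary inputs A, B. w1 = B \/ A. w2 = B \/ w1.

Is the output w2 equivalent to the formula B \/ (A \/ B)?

Yes

w1 = B \/ A
w2 = B \/ w1 = B \/ (B \/ A)
At A=0, B=0: circuit gives 0, formula gives 0.
At A=0, B=1: circuit gives 1, formula gives 1.
Agrees on all 4 inputs.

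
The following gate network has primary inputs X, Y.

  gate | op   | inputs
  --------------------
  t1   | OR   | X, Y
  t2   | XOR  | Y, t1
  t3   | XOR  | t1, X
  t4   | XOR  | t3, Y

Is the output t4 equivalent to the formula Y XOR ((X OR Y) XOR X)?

t1 = X OR Y
t3 = t1 XOR X = (X OR Y) XOR X
t4 = t3 XOR Y = ((X OR Y) XOR X) XOR Y
At X=0, Y=0: circuit gives 0, formula gives 0.
At X=1, Y=1: circuit gives 1, formula gives 1.
Agrees on all 4 inputs.

Yes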